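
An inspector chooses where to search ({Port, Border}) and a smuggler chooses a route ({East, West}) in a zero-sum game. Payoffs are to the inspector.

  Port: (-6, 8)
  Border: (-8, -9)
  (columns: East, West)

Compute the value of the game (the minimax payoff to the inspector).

-6

Row minima: Port → -6, Border → -9; maximin = -6.
Column maxima: East → -6, West → 8; minimax = -6.
Since maximin = minimax = -6, there is a saddle point and the value is -6.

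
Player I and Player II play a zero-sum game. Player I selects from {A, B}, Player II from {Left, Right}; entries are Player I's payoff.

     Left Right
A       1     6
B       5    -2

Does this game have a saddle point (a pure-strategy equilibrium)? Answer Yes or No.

No

Row minima: A → 1, B → -2; maximin = 1.
Column maxima: Left → 5, Right → 6; minimax = 5.
1 ≠ 5, so no pure-strategy equilibrium exists.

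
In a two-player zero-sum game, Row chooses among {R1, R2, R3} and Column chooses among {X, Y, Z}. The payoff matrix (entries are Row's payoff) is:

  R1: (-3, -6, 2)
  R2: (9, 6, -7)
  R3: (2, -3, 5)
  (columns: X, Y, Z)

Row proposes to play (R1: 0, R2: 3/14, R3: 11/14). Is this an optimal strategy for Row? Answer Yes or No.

Against X this mix gives (3/14)·9 + (11/14)·2 = 7/2.
Against Y this mix gives (3/14)·6 + (11/14)·(-3) = -15/14.
Against Z this mix gives (3/14)·(-7) + (11/14)·5 = 17/7.
Column will play Y, holding Row to -15/14. Shifting weight toward the row that does better against Y would raise this floor (the equalizing mix achieves 3/7 against both Y and Z), so the proposed strategy is not optimal.

No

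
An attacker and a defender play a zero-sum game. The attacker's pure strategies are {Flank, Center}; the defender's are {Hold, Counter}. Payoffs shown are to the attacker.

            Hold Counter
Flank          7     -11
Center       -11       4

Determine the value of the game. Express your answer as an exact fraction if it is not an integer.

Row minima: Flank → -11, Center → -11; maximin = -11.
Column maxima: Hold → 7, Counter → 4; minimax = 4.
-11 ≠ 4, so there is no saddle point; optimal play is mixed.
Let the attacker play Flank with probability p. Expected payoff against Hold: 7p + (-11)(1−p) = 18p − 11; against Counter: (-11)p + 4(1−p) = −15p + 4.
Setting these equal: 18p − 11 = −15p + 4 ⇒ 33p = 15 ⇒ p = 5/11, and the value is (18)·(5/11) − 11 = -31/11.
For the defender: with q = P(Hold), equating Flank's and Center's payoffs gives 18q − 11 = −15q + 4 ⇒ q = 5/11.

-31/11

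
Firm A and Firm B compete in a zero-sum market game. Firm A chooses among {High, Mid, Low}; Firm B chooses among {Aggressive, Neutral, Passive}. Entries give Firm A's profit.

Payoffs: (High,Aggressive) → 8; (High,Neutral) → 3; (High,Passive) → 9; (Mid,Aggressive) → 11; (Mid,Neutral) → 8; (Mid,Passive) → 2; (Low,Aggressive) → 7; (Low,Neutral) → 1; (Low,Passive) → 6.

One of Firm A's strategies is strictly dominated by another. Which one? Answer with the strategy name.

High gives a strictly higher payoff than Low against every column: 8 > 7, 3 > 1, 9 > 6.
So Low is strictly dominated and Firm A never plays it.

Low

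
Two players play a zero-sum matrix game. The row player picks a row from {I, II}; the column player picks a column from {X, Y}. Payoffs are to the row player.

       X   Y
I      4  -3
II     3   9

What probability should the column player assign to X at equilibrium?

12/13

Row minima: I → -3, II → 3; maximin = 3.
Column maxima: X → 4, Y → 9; minimax = 4.
3 ≠ 4, so there is no saddle point; optimal play is mixed.
Let the row player play I with probability p. Expected payoff against X: 4p + 3(1−p) = p + 3; against Y: (-3)p + 9(1−p) = −12p + 9.
Setting these equal: p + 3 = −12p + 9 ⇒ 13p = 6 ⇒ p = 6/13, and the value is (1)·(6/13) + 3 = 45/13.
For the column player: with q = P(X), equating I's and II's payoffs gives 7q − 3 = −6q + 9 ⇒ q = 12/13.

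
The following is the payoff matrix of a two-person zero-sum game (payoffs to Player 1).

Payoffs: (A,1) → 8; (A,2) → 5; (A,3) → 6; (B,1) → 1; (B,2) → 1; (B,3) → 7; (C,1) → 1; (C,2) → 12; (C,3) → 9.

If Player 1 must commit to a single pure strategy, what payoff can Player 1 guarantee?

Row minima: A → 5, B → 1, C → 1.
The best of these is 5.

5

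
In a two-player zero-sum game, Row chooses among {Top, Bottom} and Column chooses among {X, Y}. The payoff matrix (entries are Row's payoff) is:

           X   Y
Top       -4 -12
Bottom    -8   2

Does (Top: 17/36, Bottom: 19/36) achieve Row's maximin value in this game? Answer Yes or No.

Against X this mix gives (17/36)·(-4) + (19/36)·(-8) = -55/9.
Against Y this mix gives (17/36)·(-12) + (19/36)·2 = -83/18.
Column will play X, holding Row to -55/9. Shifting weight toward the row that does better against X would raise this floor (the equalizing mix achieves -52/9 against both X and Y), so the proposed strategy is not optimal.

No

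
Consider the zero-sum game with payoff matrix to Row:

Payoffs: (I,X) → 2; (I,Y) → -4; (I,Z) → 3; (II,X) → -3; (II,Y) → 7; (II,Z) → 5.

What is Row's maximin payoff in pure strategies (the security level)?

Row minima: I → -4, II → -3.
The best of these is -3.

-3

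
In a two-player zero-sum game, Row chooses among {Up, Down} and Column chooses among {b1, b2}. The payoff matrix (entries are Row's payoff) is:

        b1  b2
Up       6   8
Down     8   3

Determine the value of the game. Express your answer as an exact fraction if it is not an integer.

Row minima: Up → 6, Down → 3; maximin = 6.
Column maxima: b1 → 8, b2 → 8; minimax = 8.
6 ≠ 8, so there is no saddle point; optimal play is mixed.
Let Row play Up with probability p. Expected payoff against b1: 6p + 8(1−p) = −2p + 8; against b2: 8p + 3(1−p) = 5p + 3.
Setting these equal: −2p + 8 = 5p + 3 ⇒ −7p = -5 ⇒ p = 5/7, and the value is (-2)·(5/7) + 8 = 46/7.
For Column: with q = P(b1), equating Up's and Down's payoffs gives −2q + 8 = 5q + 3 ⇒ q = 5/7.

46/7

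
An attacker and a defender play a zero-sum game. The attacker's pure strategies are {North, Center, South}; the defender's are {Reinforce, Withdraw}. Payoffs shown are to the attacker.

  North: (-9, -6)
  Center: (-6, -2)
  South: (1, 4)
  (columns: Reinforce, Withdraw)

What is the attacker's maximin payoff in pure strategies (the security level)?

1

Row minima: North → -9, Center → -6, South → 1.
The best of these is 1.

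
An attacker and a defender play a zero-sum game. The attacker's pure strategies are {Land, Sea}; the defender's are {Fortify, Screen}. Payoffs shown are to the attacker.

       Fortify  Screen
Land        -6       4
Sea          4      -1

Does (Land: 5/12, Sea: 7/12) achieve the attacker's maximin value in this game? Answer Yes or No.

Against Fortify this mix gives (5/12)·(-6) + (7/12)·4 = -1/6.
Against Screen this mix gives (5/12)·4 + (7/12)·(-1) = 13/12.
The defender will play Fortify, holding the attacker to -1/6. Shifting weight toward the row that does better against Fortify would raise this floor (the equalizing mix achieves 2/3 against both Fortify and Screen), so the proposed strategy is not optimal.

No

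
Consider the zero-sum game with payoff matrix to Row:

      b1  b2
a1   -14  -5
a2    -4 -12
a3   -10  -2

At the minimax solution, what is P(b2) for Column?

Row minima: a1 → -14, a2 → -12, a3 → -10; maximin = -10.
Column maxima: b1 → -4, b2 → -2; minimax = -4.
-10 ≠ -4, so there is no saddle point; optimal play is mixed.
a1 is strictly dominated by a3, so Row never plays it.
On the remaining 2×2 (a2, a3 vs b1, b2):
Let Row play a2 with probability p. Expected payoff against b1: (-4)p + (-10)(1−p) = 6p − 10; against b2: (-12)p + (-2)(1−p) = −10p − 2.
Setting these equal: 6p − 10 = −10p − 2 ⇒ 16p = 8 ⇒ p = 1/2, and the value is (6)·(1/2) − 10 = -7.
For Column: with q = P(b1), equating a2's and a3's payoffs gives 8q − 12 = −8q − 2 ⇒ q = 5/8.

3/8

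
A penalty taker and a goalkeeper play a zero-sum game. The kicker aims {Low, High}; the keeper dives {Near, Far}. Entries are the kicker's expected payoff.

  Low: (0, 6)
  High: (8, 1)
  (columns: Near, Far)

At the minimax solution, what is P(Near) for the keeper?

Row minima: Low → 0, High → 1; maximin = 1.
Column maxima: Near → 8, Far → 6; minimax = 6.
1 ≠ 6, so there is no saddle point; optimal play is mixed.
Let the kicker play Low with probability p. Expected payoff against Near: 0p + 8(1−p) = −8p + 8; against Far: 6p + 1(1−p) = 5p + 1.
Setting these equal: −8p + 8 = 5p + 1 ⇒ −13p = -7 ⇒ p = 7/13, and the value is (-8)·(7/13) + 8 = 48/13.
For the keeper: with q = P(Near), equating Low's and High's payoffs gives −6q + 6 = 7q + 1 ⇒ q = 5/13.

5/13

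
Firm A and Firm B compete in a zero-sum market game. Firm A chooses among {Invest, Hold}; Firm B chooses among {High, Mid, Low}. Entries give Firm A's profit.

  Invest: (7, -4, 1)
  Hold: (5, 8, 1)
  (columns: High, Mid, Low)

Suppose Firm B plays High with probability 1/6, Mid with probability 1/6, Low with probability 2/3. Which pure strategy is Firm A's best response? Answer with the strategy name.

Hold

Expected payoff of Invest: (1/6)·7 + (1/6)·(-4) + (2/3)·1 = 7/6.
Expected payoff of Hold: (1/6)·5 + (1/6)·8 + (2/3)·1 = 17/6.
The largest is 17/6, so Firm A's best response is Hold.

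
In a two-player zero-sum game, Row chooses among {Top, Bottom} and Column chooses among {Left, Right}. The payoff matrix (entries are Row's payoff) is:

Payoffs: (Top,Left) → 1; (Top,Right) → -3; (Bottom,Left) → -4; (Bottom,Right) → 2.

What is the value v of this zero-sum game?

-1

Row minima: Top → -3, Bottom → -4; maximin = -3.
Column maxima: Left → 1, Right → 2; minimax = 1.
-3 ≠ 1, so there is no saddle point; optimal play is mixed.
Let Row play Top with probability p. Expected payoff against Left: 1p + (-4)(1−p) = 5p − 4; against Right: (-3)p + 2(1−p) = −5p + 2.
Setting these equal: 5p − 4 = −5p + 2 ⇒ 10p = 6 ⇒ p = 3/5, and the value is (5)·(3/5) − 4 = -1.
For Column: with q = P(Left), equating Top's and Bottom's payoffs gives 4q − 3 = −6q + 2 ⇒ q = 1/2.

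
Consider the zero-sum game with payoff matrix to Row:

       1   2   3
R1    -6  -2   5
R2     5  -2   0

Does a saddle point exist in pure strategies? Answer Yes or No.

Yes

Row minima: R1 → -6, R2 → -2; maximin = -2.
Column maxima: 1 → 5, 2 → -2, 3 → 5; minimax = -2.
maximin = minimax = -2, so a saddle point exists.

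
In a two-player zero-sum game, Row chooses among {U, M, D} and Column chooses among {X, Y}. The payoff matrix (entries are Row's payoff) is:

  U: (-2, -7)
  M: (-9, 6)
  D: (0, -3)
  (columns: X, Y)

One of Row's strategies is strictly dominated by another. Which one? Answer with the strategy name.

D gives a strictly higher payoff than U against every column: 0 > -2, -3 > -7.
So U is strictly dominated and Row never plays it.

U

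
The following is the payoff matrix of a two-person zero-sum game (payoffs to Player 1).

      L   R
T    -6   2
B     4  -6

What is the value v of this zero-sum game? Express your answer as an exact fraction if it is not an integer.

-14/9

Row minima: T → -6, B → -6; maximin = -6.
Column maxima: L → 4, R → 2; minimax = 2.
-6 ≠ 2, so there is no saddle point; optimal play is mixed.
Let Player 1 play T with probability p. Expected payoff against L: (-6)p + 4(1−p) = −10p + 4; against R: 2p + (-6)(1−p) = 8p − 6.
Setting these equal: −10p + 4 = 8p − 6 ⇒ −18p = -10 ⇒ p = 5/9, and the value is (-10)·(5/9) + 4 = -14/9.
For Player 2: with q = P(L), equating T's and B's payoffs gives −8q + 2 = 10q − 6 ⇒ q = 4/9.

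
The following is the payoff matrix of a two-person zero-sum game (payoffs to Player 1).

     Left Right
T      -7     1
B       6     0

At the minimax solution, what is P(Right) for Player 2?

Row minima: T → -7, B → 0; maximin = 0.
Column maxima: Left → 6, Right → 1; minimax = 1.
0 ≠ 1, so there is no saddle point; optimal play is mixed.
Let Player 1 play T with probability p. Expected payoff against Left: (-7)p + 6(1−p) = −13p + 6; against Right: 1p + 0(1−p) = p.
Setting these equal: −13p + 6 = p ⇒ −14p = -6 ⇒ p = 3/7, and the value is (-13)·(3/7) + 6 = 3/7.
For Player 2: with q = P(Left), equating T's and B's payoffs gives −8q + 1 = 6q ⇒ q = 1/14.

13/14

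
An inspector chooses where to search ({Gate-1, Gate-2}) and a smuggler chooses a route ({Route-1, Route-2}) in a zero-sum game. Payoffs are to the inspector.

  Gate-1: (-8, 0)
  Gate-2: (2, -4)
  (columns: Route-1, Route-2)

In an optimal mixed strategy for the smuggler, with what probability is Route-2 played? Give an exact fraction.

5/7

Row minima: Gate-1 → -8, Gate-2 → -4; maximin = -4.
Column maxima: Route-1 → 2, Route-2 → 0; minimax = 0.
-4 ≠ 0, so there is no saddle point; optimal play is mixed.
Let the inspector play Gate-1 with probability p. Expected payoff against Route-1: (-8)p + 2(1−p) = −10p + 2; against Route-2: 0p + (-4)(1−p) = 4p − 4.
Setting these equal: −10p + 2 = 4p − 4 ⇒ −14p = -6 ⇒ p = 3/7, and the value is (-10)·(3/7) + 2 = -16/7.
For the smuggler: with q = P(Route-1), equating Gate-1's and Gate-2's payoffs gives −8q = 6q − 4 ⇒ q = 2/7.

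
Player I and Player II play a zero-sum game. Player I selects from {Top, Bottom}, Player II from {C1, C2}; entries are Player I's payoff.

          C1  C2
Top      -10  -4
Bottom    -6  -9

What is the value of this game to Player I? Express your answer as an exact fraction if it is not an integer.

Row minima: Top → -10, Bottom → -9; maximin = -9.
Column maxima: C1 → -6, C2 → -4; minimax = -6.
-9 ≠ -6, so there is no saddle point; optimal play is mixed.
Let Player I play Top with probability p. Expected payoff against C1: (-10)p + (-6)(1−p) = −4p − 6; against C2: (-4)p + (-9)(1−p) = 5p − 9.
Setting these equal: −4p − 6 = 5p − 9 ⇒ −9p = -3 ⇒ p = 1/3, and the value is (-4)·(1/3) − 6 = -22/3.
For Player II: with q = P(C1), equating Top's and Bottom's payoffs gives −6q − 4 = 3q − 9 ⇒ q = 5/9.

-22/3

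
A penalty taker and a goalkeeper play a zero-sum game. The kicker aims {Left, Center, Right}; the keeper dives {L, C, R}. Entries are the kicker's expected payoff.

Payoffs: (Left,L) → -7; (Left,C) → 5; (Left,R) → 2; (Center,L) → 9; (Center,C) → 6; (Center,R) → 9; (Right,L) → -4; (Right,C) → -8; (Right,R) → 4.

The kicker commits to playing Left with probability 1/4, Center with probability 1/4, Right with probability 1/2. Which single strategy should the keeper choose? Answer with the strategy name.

If the keeper plays L, the kicker's expected payoff is (1/4)·(-7) + (1/4)·9 + (1/2)·(-4) = -3/2.
If the keeper plays C, the kicker's expected payoff is (1/4)·5 + (1/4)·6 + (1/2)·(-8) = -5/4.
If the keeper plays R, the kicker's expected payoff is (1/4)·2 + (1/4)·9 + (1/2)·4 = 19/4.
The keeper minimizes the kicker's payoff; the smallest is -3/2, so the best response is L.

L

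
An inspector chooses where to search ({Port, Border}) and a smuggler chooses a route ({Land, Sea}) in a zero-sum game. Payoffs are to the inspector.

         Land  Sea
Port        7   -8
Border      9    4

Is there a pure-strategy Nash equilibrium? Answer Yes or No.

Row minima: Port → -8, Border → 4; maximin = 4.
Column maxima: Land → 9, Sea → 4; minimax = 4.
maximin = minimax = 4, so a saddle point exists.

Yes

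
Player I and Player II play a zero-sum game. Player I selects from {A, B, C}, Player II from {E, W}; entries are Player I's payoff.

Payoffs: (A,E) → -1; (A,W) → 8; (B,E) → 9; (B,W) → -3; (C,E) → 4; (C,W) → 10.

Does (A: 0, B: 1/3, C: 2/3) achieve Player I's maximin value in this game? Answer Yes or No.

Yes

Against E this mix gives (1/3)·9 + (2/3)·4 = 17/3.
Against W this mix gives (1/3)·(-3) + (2/3)·10 = 17/3.
All of Player II's active replies (E, W) yield 17/3, and no column does worse for Player I. The mix makes Player II indifferent and guarantees 17/3, so it is optimal.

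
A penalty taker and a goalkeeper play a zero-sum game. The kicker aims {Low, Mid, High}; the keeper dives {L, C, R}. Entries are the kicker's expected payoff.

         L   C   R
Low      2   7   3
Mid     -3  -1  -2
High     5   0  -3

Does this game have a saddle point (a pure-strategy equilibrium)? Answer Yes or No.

Row minima: Low → 2, Mid → -3, High → -3; maximin = 2.
Column maxima: L → 5, C → 7, R → 3; minimax = 3.
2 ≠ 3, so no pure-strategy equilibrium exists.

No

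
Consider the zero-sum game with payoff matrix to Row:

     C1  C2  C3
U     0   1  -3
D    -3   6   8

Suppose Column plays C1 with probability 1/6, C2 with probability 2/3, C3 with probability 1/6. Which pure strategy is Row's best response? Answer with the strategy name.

D

Expected payoff of U: (1/6)·0 + (2/3)·1 + (1/6)·(-3) = 1/6.
Expected payoff of D: (1/6)·(-3) + (2/3)·6 + (1/6)·8 = 29/6.
The largest is 29/6, so Row's best response is D.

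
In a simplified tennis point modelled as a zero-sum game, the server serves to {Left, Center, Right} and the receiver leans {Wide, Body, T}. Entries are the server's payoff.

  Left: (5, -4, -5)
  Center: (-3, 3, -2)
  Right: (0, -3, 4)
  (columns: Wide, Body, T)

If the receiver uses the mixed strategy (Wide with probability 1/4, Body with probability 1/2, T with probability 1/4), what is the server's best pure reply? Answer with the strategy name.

Expected payoff of Left: (1/4)·5 + (1/2)·(-4) + (1/4)·(-5) = -2.
Expected payoff of Center: (1/4)·(-3) + (1/2)·3 + (1/4)·(-2) = 1/4.
Expected payoff of Right: (1/4)·0 + (1/2)·(-3) + (1/4)·4 = -1/2.
The largest is 1/4, so the server's best response is Center.

Center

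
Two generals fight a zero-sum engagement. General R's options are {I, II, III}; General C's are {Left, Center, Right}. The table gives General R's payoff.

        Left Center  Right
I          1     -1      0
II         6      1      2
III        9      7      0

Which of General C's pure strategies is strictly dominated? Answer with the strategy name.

Left

Center holds General R's payoff strictly below Left in every row: -1 < 1, 1 < 6, 7 < 9.
So Left is strictly dominated for General C.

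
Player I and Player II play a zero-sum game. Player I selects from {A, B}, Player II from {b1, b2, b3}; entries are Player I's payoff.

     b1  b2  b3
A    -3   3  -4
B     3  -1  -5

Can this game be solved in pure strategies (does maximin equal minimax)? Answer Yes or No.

Row minima: A → -4, B → -5; maximin = -4.
Column maxima: b1 → 3, b2 → 3, b3 → -4; minimax = -4.
maximin = minimax = -4, so a saddle point exists.

Yes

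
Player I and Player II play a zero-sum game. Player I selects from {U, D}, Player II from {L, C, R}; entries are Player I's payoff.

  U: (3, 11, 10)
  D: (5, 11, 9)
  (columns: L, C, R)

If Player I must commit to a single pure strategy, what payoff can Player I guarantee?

Row minima: U → 3, D → 5.
The best of these is 5.

5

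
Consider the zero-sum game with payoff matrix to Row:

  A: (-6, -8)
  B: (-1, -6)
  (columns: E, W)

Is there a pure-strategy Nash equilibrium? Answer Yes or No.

Yes

Row minima: A → -8, B → -6; maximin = -6.
Column maxima: E → -1, W → -6; minimax = -6.
maximin = minimax = -6, so a saddle point exists.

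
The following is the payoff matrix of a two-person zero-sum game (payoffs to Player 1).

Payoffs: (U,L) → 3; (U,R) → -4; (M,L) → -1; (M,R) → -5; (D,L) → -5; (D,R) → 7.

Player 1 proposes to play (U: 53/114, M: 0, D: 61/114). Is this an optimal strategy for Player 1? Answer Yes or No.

Against L this mix gives (53/114)·3 + (61/114)·(-5) = -73/57.
Against R this mix gives (53/114)·(-4) + (61/114)·7 = 215/114.
Player 2 will play L, holding Player 1 to -73/57. Shifting weight toward the row that does better against L would raise this floor (the equalizing mix achieves 1/19 against both L and R), so the proposed strategy is not optimal.

No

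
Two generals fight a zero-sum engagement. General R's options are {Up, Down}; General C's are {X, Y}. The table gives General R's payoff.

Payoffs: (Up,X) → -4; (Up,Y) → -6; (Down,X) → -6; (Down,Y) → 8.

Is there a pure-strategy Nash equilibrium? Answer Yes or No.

Row minima: Up → -6, Down → -6; maximin = -6.
Column maxima: X → -4, Y → 8; minimax = -4.
-6 ≠ -4, so no pure-strategy equilibrium exists.

No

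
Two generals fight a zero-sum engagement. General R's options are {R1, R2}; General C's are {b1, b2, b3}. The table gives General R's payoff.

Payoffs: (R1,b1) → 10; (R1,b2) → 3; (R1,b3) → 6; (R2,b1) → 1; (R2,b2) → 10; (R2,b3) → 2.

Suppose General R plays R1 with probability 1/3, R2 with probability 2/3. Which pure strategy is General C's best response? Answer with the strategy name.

If General C plays b1, General R's expected payoff is (1/3)·10 + (2/3)·1 = 4.
If General C plays b2, General R's expected payoff is (1/3)·3 + (2/3)·10 = 23/3.
If General C plays b3, General R's expected payoff is (1/3)·6 + (2/3)·2 = 10/3.
General C minimizes General R's payoff; the smallest is 10/3, so the best response is b3.

b3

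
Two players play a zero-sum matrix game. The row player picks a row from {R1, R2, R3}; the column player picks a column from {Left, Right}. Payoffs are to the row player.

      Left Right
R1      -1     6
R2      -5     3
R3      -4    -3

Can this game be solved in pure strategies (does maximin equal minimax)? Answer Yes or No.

Yes

Row minima: R1 → -1, R2 → -5, R3 → -4; maximin = -1.
Column maxima: Left → -1, Right → 6; minimax = -1.
maximin = minimax = -1, so a saddle point exists.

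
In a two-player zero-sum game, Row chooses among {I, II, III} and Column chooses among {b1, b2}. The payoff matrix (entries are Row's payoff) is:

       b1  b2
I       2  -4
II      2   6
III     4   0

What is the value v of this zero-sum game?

3

Row minima: I → -4, II → 2, III → 0; maximin = 2.
Column maxima: b1 → 4, b2 → 6; minimax = 4.
2 ≠ 4, so there is no saddle point; optimal play is mixed.
I is strictly dominated by III, so Row never plays it.
On the remaining 2×2 (II, III vs b1, b2):
Let Row play II with probability p. Expected payoff against b1: 2p + 4(1−p) = −2p + 4; against b2: 6p + 0(1−p) = 6p.
Setting these equal: −2p + 4 = 6p ⇒ −8p = -4 ⇒ p = 1/2, and the value is (-2)·(1/2) + 4 = 3.
For Column: with q = P(b1), equating II's and III's payoffs gives −4q + 6 = 4q ⇒ q = 3/4.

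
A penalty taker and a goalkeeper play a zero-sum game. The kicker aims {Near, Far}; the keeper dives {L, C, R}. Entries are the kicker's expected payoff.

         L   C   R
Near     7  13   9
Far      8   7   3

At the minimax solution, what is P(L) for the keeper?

6/7

Row minima: Near → 7, Far → 3; maximin = 7.
Column maxima: L → 8, C → 13, R → 9; minimax = 8.
7 ≠ 8, so there is no saddle point; optimal play is mixed.
C is strictly dominated by R (it gives the kicker strictly more in every row), so the keeper never plays it.
On the remaining 2×2 (Near, Far vs L, R):
Let the kicker play Near with probability p. Expected payoff against L: 7p + 8(1−p) = −p + 8; against R: 9p + 3(1−p) = 6p + 3.
Setting these equal: −p + 8 = 6p + 3 ⇒ −7p = -5 ⇒ p = 5/7, and the value is (-1)·(5/7) + 8 = 51/7.
For the keeper: with q = P(L), equating Near's and Far's payoffs gives −2q + 9 = 5q + 3 ⇒ q = 6/7.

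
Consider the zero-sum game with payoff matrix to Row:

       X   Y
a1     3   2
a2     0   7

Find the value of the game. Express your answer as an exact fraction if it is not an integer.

21/8

Row minima: a1 → 2, a2 → 0; maximin = 2.
Column maxima: X → 3, Y → 7; minimax = 3.
2 ≠ 3, so there is no saddle point; optimal play is mixed.
Let Row play a1 with probability p. Expected payoff against X: 3p + 0(1−p) = 3p; against Y: 2p + 7(1−p) = −5p + 7.
Setting these equal: 3p = −5p + 7 ⇒ 8p = 7 ⇒ p = 7/8, and the value is (3)·(7/8) = 21/8.
For Column: with q = P(X), equating a1's and a2's payoffs gives q + 2 = −7q + 7 ⇒ q = 5/8.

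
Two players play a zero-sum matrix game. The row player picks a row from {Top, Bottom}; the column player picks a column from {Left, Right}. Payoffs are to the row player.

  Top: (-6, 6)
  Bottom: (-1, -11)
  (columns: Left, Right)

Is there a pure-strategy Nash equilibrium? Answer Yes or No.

Row minima: Top → -6, Bottom → -11; maximin = -6.
Column maxima: Left → -1, Right → 6; minimax = -1.
-6 ≠ -1, so no pure-strategy equilibrium exists.

No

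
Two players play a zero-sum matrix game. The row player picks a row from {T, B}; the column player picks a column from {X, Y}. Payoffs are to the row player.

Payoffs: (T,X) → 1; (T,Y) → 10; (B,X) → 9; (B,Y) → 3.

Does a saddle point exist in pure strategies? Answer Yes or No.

No

Row minima: T → 1, B → 3; maximin = 3.
Column maxima: X → 9, Y → 10; minimax = 9.
3 ≠ 9, so no pure-strategy equilibrium exists.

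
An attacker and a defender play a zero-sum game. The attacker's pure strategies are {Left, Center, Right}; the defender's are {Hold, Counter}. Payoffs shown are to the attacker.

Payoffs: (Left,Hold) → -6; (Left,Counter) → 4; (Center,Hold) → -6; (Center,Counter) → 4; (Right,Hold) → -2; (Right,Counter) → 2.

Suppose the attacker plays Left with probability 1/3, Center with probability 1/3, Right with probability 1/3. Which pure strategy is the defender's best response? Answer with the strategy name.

If the defender plays Hold, the attacker's expected payoff is (1/3)·(-6) + (1/3)·(-6) + (1/3)·(-2) = -14/3.
If the defender plays Counter, the attacker's expected payoff is (1/3)·4 + (1/3)·4 + (1/3)·2 = 10/3.
The defender minimizes the attacker's payoff; the smallest is -14/3, so the best response is Hold.

Hold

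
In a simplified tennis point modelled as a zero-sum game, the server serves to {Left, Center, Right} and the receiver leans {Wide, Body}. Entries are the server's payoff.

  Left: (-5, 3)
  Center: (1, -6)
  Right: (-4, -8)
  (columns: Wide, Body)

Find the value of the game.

Row minima: Left → -5, Center → -6, Right → -8; maximin = -5.
Column maxima: Wide → 1, Body → 3; minimax = 1.
-5 ≠ 1, so there is no saddle point; optimal play is mixed.
Right is strictly dominated by Center, so the server never plays it.
On the remaining 2×2 (Left, Center vs Wide, Body):
Let the server play Left with probability p. Expected payoff against Wide: (-5)p + 1(1−p) = −6p + 1; against Body: 3p + (-6)(1−p) = 9p − 6.
Setting these equal: −6p + 1 = 9p − 6 ⇒ −15p = -7 ⇒ p = 7/15, and the value is (-6)·(7/15) + 1 = -9/5.
For the receiver: with q = P(Wide), equating Left's and Center's payoffs gives −8q + 3 = 7q − 6 ⇒ q = 3/5.

-9/5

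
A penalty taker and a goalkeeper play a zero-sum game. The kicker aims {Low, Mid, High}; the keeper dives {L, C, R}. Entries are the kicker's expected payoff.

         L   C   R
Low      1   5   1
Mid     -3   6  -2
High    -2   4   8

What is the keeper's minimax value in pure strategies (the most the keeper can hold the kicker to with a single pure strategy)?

Column maxima: L → 1, C → 6, R → 8.
The smallest of these is 1.

1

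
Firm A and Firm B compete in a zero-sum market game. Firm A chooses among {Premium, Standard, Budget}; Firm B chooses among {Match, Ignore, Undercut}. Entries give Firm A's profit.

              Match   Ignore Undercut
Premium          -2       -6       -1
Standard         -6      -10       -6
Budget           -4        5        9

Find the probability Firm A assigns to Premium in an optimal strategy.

9/13

Row minima: Premium → -6, Standard → -10, Budget → -4; maximin = -4.
Column maxima: Match → -2, Ignore → 5, Undercut → 9; minimax = -2.
-4 ≠ -2, so there is no saddle point; optimal play is mixed.
Standard is strictly dominated by Premium, so Firm A never plays it.
With Standard eliminated, Undercut is strictly dominated by Match (it gives Firm A strictly more in every remaining row), so Firm B never plays it.
On the remaining 2×2 (Premium, Budget vs Match, Ignore):
Let Firm A play Premium with probability p. Expected payoff against Match: (-2)p + (-4)(1−p) = 2p − 4; against Ignore: (-6)p + 5(1−p) = −11p + 5.
Setting these equal: 2p − 4 = −11p + 5 ⇒ 13p = 9 ⇒ p = 9/13, and the value is (2)·(9/13) − 4 = -34/13.
For Firm B: with q = P(Match), equating Premium's and Budget's payoffs gives 4q − 6 = −9q + 5 ⇒ q = 11/13.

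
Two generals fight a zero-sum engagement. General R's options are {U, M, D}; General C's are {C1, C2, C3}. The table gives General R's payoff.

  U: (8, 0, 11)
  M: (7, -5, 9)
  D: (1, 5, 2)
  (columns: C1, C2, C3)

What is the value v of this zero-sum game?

Row minima: U → 0, M → -5, D → 1; maximin = 1.
Column maxima: C1 → 8, C2 → 5, C3 → 11; minimax = 5.
1 ≠ 5, so there is no saddle point; optimal play is mixed.
M is strictly dominated by U, so General R never plays it.
C3 is strictly dominated by C1 (it gives General R strictly more in every row), so General C never plays it.
On the remaining 2×2 (U, D vs C1, C2):
Let General R play U with probability p. Expected payoff against C1: 8p + 1(1−p) = 7p + 1; against C2: 0p + 5(1−p) = −5p + 5.
Setting these equal: 7p + 1 = −5p + 5 ⇒ 12p = 4 ⇒ p = 1/3, and the value is (7)·(1/3) + 1 = 10/3.
For General C: with q = P(C1), equating U's and D's payoffs gives 8q = −4q + 5 ⇒ q = 5/12.

10/3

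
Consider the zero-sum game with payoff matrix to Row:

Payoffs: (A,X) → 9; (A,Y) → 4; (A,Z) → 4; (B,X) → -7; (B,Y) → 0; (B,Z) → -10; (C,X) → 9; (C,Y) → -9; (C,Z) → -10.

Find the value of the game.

Row minima: A → 4, B → -10, C → -10; maximin = 4.
Column maxima: X → 9, Y → 4, Z → 4; minimax = 4.
Since maximin = minimax = 4, there is a saddle point and the value is 4.

4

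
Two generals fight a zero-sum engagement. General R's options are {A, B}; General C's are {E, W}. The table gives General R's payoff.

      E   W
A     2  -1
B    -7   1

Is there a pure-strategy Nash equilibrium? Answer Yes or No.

No

Row minima: A → -1, B → -7; maximin = -1.
Column maxima: E → 2, W → 1; minimax = 1.
-1 ≠ 1, so no pure-strategy equilibrium exists.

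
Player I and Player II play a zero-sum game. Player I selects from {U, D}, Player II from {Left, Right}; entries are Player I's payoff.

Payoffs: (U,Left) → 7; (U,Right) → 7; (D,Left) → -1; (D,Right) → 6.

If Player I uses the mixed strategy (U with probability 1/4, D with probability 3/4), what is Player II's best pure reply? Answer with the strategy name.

Left

If Player II plays Left, Player I's expected payoff is (1/4)·7 + (3/4)·(-1) = 1.
If Player II plays Right, Player I's expected payoff is (1/4)·7 + (3/4)·6 = 25/4.
Player II minimizes Player I's payoff; the smallest is 1, so the best response is Left.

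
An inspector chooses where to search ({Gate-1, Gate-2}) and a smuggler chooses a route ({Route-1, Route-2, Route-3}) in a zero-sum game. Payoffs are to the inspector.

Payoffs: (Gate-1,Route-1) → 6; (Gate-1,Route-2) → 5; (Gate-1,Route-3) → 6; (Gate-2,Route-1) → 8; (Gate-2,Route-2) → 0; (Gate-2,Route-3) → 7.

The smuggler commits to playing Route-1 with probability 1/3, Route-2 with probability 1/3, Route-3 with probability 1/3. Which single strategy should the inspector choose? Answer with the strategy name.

Expected payoff of Gate-1: (1/3)·6 + (1/3)·5 + (1/3)·6 = 17/3.
Expected payoff of Gate-2: (1/3)·8 + (1/3)·0 + (1/3)·7 = 5.
The largest is 17/3, so the inspector's best response is Gate-1.

Gate-1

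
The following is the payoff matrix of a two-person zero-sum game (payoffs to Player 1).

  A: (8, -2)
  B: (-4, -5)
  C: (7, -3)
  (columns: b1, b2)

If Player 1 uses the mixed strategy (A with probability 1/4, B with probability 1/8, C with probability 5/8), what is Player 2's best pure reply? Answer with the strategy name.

b2

If Player 2 plays b1, Player 1's expected payoff is (1/4)·8 + (1/8)·(-4) + (5/8)·7 = 47/8.
If Player 2 plays b2, Player 1's expected payoff is (1/4)·(-2) + (1/8)·(-5) + (5/8)·(-3) = -3.
Player 2 minimizes Player 1's payoff; the smallest is -3, so the best response is b2.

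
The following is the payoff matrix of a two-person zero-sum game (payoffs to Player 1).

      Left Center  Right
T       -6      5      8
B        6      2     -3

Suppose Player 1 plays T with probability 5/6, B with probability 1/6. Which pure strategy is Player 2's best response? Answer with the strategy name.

If Player 2 plays Left, Player 1's expected payoff is (5/6)·(-6) + (1/6)·6 = -4.
If Player 2 plays Center, Player 1's expected payoff is (5/6)·5 + (1/6)·2 = 9/2.
If Player 2 plays Right, Player 1's expected payoff is (5/6)·8 + (1/6)·(-3) = 37/6.
Player 2 minimizes Player 1's payoff; the smallest is -4, so the best response is Left.

Left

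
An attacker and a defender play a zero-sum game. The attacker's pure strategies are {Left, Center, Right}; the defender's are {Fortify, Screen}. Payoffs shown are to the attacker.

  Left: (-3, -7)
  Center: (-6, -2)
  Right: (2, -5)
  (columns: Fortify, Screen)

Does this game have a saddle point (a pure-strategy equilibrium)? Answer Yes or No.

No

Row minima: Left → -7, Center → -6, Right → -5; maximin = -5.
Column maxima: Fortify → 2, Screen → -2; minimax = -2.
-5 ≠ -2, so no pure-strategy equilibrium exists.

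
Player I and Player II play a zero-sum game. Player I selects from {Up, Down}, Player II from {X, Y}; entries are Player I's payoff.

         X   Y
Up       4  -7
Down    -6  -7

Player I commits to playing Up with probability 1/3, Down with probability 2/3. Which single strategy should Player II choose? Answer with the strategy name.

Y

If Player II plays X, Player I's expected payoff is (1/3)·4 + (2/3)·(-6) = -8/3.
If Player II plays Y, Player I's expected payoff is (1/3)·(-7) + (2/3)·(-7) = -7.
Player II minimizes Player I's payoff; the smallest is -7, so the best response is Y.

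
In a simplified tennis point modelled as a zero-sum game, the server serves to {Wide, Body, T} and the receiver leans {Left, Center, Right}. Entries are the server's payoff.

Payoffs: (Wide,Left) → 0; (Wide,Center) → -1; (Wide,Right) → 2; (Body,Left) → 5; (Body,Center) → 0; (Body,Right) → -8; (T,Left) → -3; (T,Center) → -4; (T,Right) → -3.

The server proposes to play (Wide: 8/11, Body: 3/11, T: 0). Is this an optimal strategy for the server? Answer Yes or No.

Yes

Against Left this mix gives (8/11)·0 + (3/11)·5 = 15/11.
Against Center this mix gives (8/11)·(-1) + (3/11)·0 = -8/11.
Against Right this mix gives (8/11)·2 + (3/11)·(-8) = -8/11.
All of the receiver's active replies (Center, Right) yield -8/11, and no column does worse for the server. The mix makes the receiver indifferent and guarantees -8/11, so it is optimal.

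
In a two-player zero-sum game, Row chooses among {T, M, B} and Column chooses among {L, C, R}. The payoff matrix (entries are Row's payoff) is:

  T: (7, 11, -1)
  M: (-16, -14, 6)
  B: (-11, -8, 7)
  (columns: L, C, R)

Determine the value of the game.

Row minima: T → -1, M → -16, B → -11; maximin = -1.
Column maxima: L → 7, C → 11, R → 7; minimax = 7.
-1 ≠ 7, so there is no saddle point; optimal play is mixed.
M is strictly dominated by B, so Row never plays it.
C is strictly dominated by L (it gives Row strictly more in every row), so Column never plays it.
On the remaining 2×2 (T, B vs L, R):
Let Row play T with probability p. Expected payoff against L: 7p + (-11)(1−p) = 18p − 11; against R: (-1)p + 7(1−p) = −8p + 7.
Setting these equal: 18p − 11 = −8p + 7 ⇒ 26p = 18 ⇒ p = 9/13, and the value is (18)·(9/13) − 11 = 19/13.
For Column: with q = P(L), equating T's and B's payoffs gives 8q − 1 = −18q + 7 ⇒ q = 4/13.

19/13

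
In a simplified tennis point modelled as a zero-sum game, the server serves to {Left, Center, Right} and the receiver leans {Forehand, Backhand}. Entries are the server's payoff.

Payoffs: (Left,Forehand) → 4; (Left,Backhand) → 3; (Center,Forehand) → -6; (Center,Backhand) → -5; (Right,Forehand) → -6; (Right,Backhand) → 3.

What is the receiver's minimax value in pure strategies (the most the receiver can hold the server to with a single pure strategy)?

Column maxima: Forehand → 4, Backhand → 3.
The smallest of these is 3.

3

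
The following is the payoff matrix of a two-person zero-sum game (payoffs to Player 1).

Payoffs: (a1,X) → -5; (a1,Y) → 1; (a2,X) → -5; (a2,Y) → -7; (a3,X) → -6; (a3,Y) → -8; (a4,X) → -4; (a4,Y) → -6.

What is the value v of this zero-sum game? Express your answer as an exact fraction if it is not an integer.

-17/4

Row minima: a1 → -5, a2 → -7, a3 → -8, a4 → -6; maximin = -5.
Column maxima: X → -4, Y → 1; minimax = -4.
-5 ≠ -4, so there is no saddle point; optimal play is mixed.
a2 is strictly dominated by a4, so Player 1 never plays it.
a3 is strictly dominated by a1, so Player 1 never plays it.
On the remaining 2×2 (a1, a4 vs X, Y):
Let Player 1 play a1 with probability p. Expected payoff against X: (-5)p + (-4)(1−p) = −p − 4; against Y: 1p + (-6)(1−p) = 7p − 6.
Setting these equal: −p − 4 = 7p − 6 ⇒ −8p = -2 ⇒ p = 1/4, and the value is (-1)·(1/4) − 4 = -17/4.
For Player 2: with q = P(X), equating a1's and a4's payoffs gives −6q + 1 = 2q − 6 ⇒ q = 7/8.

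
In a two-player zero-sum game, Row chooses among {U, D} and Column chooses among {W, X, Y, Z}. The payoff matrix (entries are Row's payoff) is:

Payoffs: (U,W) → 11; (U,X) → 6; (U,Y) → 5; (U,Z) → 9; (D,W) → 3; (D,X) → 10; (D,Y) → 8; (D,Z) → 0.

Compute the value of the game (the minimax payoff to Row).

6

Row minima: U → 5, D → 0; maximin = 5.
Column maxima: W → 11, X → 10, Y → 8, Z → 9; minimax = 8.
5 ≠ 8, so there is no saddle point; optimal play is mixed.
W is strictly dominated by Z (it gives Row strictly more in every row), so Column never plays it.
X is strictly dominated by Y (it gives Row strictly more in every row), so Column never plays it.
On the remaining 2×2 (U, D vs Y, Z):
Let Row play U with probability p. Expected payoff against Y: 5p + 8(1−p) = −3p + 8; against Z: 9p + 0(1−p) = 9p.
Setting these equal: −3p + 8 = 9p ⇒ −12p = -8 ⇒ p = 2/3, and the value is (-3)·(2/3) + 8 = 6.
For Column: with q = P(Y), equating U's and D's payoffs gives −4q + 9 = 8q ⇒ q = 3/4.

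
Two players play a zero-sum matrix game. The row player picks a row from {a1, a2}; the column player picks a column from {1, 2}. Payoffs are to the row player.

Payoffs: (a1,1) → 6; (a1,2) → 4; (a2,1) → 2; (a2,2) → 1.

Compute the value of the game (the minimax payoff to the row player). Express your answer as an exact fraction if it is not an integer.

Row minima: a1 → 4, a2 → 1; maximin = 4.
Column maxima: 1 → 6, 2 → 4; minimax = 4.
Since maximin = minimax = 4, there is a saddle point and the value is 4.

4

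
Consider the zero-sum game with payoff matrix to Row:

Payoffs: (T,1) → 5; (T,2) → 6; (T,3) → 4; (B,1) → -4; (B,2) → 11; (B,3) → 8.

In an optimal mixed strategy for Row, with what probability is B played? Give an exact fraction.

1/13

Row minima: T → 4, B → -4; maximin = 4.
Column maxima: 1 → 5, 2 → 11, 3 → 8; minimax = 5.
4 ≠ 5, so there is no saddle point; optimal play is mixed.
2 is strictly dominated by 1 (it gives Row strictly more in every row), so Column never plays it.
On the remaining 2×2 (T, B vs 1, 3):
Let Row play T with probability p. Expected payoff against 1: 5p + (-4)(1−p) = 9p − 4; against 3: 4p + 8(1−p) = −4p + 8.
Setting these equal: 9p − 4 = −4p + 8 ⇒ 13p = 12 ⇒ p = 12/13, and the value is (9)·(12/13) − 4 = 56/13.
For Column: with q = P(1), equating T's and B's payoffs gives q + 4 = −12q + 8 ⇒ q = 4/13.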